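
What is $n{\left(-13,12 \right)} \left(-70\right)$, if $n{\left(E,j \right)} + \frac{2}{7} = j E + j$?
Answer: $10100$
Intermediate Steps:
$n{\left(E,j \right)} = - \frac{2}{7} + j + E j$ ($n{\left(E,j \right)} = - \frac{2}{7} + \left(j E + j\right) = - \frac{2}{7} + \left(E j + j\right) = - \frac{2}{7} + \left(j + E j\right) = - \frac{2}{7} + j + E j$)
$n{\left(-13,12 \right)} \left(-70\right) = \left(- \frac{2}{7} + 12 - 156\right) \left(-70\right) = \left(- \frac{1010}{7}\right) \left(-70\right) = 10100$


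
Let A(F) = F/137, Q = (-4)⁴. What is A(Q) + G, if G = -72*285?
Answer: -2810984/137 ≈ -20518.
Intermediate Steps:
Q = 256
A(F) = F/137 (A(F) = F*(1/137) = F/137)
G = -20520
A(Q) + G = (1/137)*256 - 20520 = 256/137 - 20520 = -2810984/137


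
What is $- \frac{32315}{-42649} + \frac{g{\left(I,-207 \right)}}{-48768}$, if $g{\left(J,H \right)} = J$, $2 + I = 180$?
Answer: $\frac{784173199}{1039953216} \approx 0.75405$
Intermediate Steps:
$I = 178$ ($I = -2 + 180 = 178$)
$- \frac{32315}{-42649} + \frac{g{\left(I,-207 \right)}}{-48768} = - \frac{32315}{-42649} + \frac{178}{-48768} = \left(-32315\right) \left(- \frac{1}{42649}\right) + 178 \left(- \frac{1}{48768}\right) = \frac{32315}{42649} - \frac{89}{24384} = \frac{784173199}{1039953216}$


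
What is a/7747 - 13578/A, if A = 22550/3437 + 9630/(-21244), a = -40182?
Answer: -3849171563621514/1727402392915 ≈ -2228.3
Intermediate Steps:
A = 222976945/36507814 (A = 22550*(1/3437) + 9630*(-1/21244) = 22550/3437 - 4815/10622 = 222976945/36507814 ≈ 6.1077)
a/7747 - 13578/A = -40182/7747 - 13578/222976945/36507814 = -40182*1/7747 - 13578*36507814/222976945 = -40182/7747 - 495703098492/222976945 = -3849171563621514/1727402392915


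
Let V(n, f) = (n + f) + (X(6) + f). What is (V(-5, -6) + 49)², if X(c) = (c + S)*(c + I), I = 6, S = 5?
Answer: 26896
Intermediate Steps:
X(c) = (5 + c)*(6 + c) (X(c) = (c + 5)*(c + 6) = (5 + c)*(6 + c))
V(n, f) = 132 + n + 2*f (V(n, f) = (n + f) + ((30 + 6² + 11*6) + f) = (f + n) + ((30 + 36 + 66) + f) = (f + n) + (132 + f) = 132 + n + 2*f)
(V(-5, -6) + 49)² = ((132 - 5 + 2*(-6)) + 49)² = ((132 - 5 - 12) + 49)² = (115 + 49)² = 164² = 26896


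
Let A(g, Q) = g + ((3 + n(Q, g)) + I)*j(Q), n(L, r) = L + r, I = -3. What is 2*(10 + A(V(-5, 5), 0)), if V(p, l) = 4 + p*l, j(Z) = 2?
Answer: -106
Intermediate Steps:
V(p, l) = 4 + l*p
A(g, Q) = 2*Q + 3*g (A(g, Q) = g + ((3 + (Q + g)) - 3)*2 = g + ((3 + Q + g) - 3)*2 = g + (Q + g)*2 = g + (2*Q + 2*g) = 2*Q + 3*g)
2*(10 + A(V(-5, 5), 0)) = 2*(10 + (2*0 + 3*(4 + 5*(-5)))) = 2*(10 + (0 + 3*(4 - 25))) = 2*(10 + (0 + 3*(-21))) = 2*(10 + (0 - 63)) = 2*(10 - 63) = 2*(-53) = -106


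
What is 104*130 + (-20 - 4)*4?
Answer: 13424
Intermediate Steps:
104*130 + (-20 - 4)*4 = 13520 - 24*4 = 13520 - 96 = 13424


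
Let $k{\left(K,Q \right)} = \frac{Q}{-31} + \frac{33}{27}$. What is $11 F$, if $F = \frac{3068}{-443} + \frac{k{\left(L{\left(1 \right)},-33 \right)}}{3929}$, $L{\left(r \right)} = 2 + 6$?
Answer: $- \frac{36991144894}{485612613} \approx -76.174$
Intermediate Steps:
$L{\left(r \right)} = 8$
$k{\left(K,Q \right)} = \frac{11}{9} - \frac{Q}{31}$ ($k{\left(K,Q \right)} = Q \left(- \frac{1}{31}\right) + 33 \cdot \frac{1}{27} = - \frac{Q}{31} + \frac{11}{9} = \frac{11}{9} - \frac{Q}{31}$)
$F = - \frac{3362831354}{485612613}$ ($F = \frac{3068}{-443} + \frac{\frac{11}{9} - - \frac{33}{31}}{3929} = 3068 \left(- \frac{1}{443}\right) + \left(\frac{11}{9} + \frac{33}{31}\right) \frac{1}{3929} = - \frac{3068}{443} + \frac{638}{279} \cdot \frac{1}{3929} = - \frac{3068}{443} + \frac{638}{1096191} = - \frac{3362831354}{485612613} \approx -6.9249$)
$11 F = 11 \left(- \frac{3362831354}{485612613}\right) = - \frac{36991144894}{485612613}$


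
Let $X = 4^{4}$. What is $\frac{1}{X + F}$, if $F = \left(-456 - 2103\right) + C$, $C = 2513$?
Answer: $\frac{1}{210} \approx 0.0047619$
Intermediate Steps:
$F = -46$ ($F = \left(-456 - 2103\right) + 2513 = -2559 + 2513 = -46$)
$X = 256$
$\frac{1}{X + F} = \frac{1}{256 - 46} = \frac{1}{210}$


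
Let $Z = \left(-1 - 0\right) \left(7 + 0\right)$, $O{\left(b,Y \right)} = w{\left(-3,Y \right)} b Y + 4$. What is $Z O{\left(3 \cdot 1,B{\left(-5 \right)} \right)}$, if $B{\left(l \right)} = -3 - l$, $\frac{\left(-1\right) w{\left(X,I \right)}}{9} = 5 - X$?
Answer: $2996$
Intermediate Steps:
$w{\left(X,I \right)} = -45 + 9 X$ ($w{\left(X,I \right)} = - 9 \left(5 - X\right) = -45 + 9 X$)
$O{\left(b,Y \right)} = 4 - 72 Y b$ ($O{\left(b,Y \right)} = \left(-45 + 9 \left(-3\right)\right) b Y + 4 = \left(-45 - 27\right) b Y + 4 = - 72 b Y + 4 = - 72 Y b + 4 = 4 - 72 Y b$)
$Z = -7$ ($Z = \left(-1 + 0\right) 7 = \left(-1\right) 7 = -7$)
$Z O{\left(3 \cdot 1,B{\left(-5 \right)} \right)} = - 7 \left(4 - 72 \left(-3 - -5\right) 3 \cdot 1\right) = - 7 \left(4 - 72 \left(-3 + 5\right) 3\right) = - 7 \left(4 - 144 \cdot 3\right) = - 7 \left(4 - 432\right) = \left(-7\right) \left(-428\right) = 2996$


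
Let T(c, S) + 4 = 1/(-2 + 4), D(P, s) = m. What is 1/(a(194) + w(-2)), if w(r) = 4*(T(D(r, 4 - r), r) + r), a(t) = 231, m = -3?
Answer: 1/209 ≈ 0.0047847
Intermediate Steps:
D(P, s) = -3
T(c, S) = -7/2 (T(c, S) = -4 + 1/(-2 + 4) = -4 + 1/2 = -4 + ½ = -7/2)
w(r) = -14 + 4*r (w(r) = 4*(-7/2 + r) = -14 + 4*r)
1/(a(194) + w(-2)) = 1/(231 + (-14 + 4*(-2))) = 1/(231 + (-14 - 8)) = 1/(231 - 22) = 1/209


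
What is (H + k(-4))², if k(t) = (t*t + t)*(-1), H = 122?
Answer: 12100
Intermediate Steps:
k(t) = -t - t² (k(t) = (t² + t)*(-1) = (t + t²)*(-1) = -t - t²)
(H + k(-4))² = (122 - 1*(-4)*(1 - 4))² = (122 - 1*(-4)*(-3))² = (122 - 12)² = 110² = 12100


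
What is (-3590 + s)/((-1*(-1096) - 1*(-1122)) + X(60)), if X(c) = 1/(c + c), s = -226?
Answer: -457920/266161 ≈ -1.7205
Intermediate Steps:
X(c) = 1/(2*c)
(-3590 + s)/((-1*(-1096) - 1*(-1122)) + X(60)) = (-3590 - 226)/((-1*(-1096) - 1*(-1122)) + (1/2)/60) = -3816/((1096 + 1122) + (1/2)*(1/60)) = -3816/(2218 + 1/120) = -3816/266161/120 = -3816*120/266161 = -457920/266161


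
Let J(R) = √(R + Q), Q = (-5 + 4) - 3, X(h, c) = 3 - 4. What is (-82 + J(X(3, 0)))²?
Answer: (82 - I*√5)² ≈ 6719.0 - 366.72*I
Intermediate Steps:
X(h, c) = -1
Q = -4 (Q = -1 - 3 = -4)
J(R) = √(-4 + R) (J(R) = √(R - 4) = √(-4 + R))
(-82 + J(X(3, 0)))² = (-82 + √(-4 - 1))² = (-82 + √(-5))² = (-82 + I*√5)²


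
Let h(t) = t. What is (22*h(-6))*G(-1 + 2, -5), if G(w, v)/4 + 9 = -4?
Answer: 6864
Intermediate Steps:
G(w, v) = -52 (G(w, v) = -36 + 4*(-4) = -36 - 16 = -52)
(22*h(-6))*G(-1 + 2, -5) = (22*(-6))*(-52) = -132*(-52) = 6864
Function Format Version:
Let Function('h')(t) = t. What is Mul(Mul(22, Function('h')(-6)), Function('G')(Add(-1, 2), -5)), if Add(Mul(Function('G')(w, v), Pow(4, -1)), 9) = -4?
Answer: 6864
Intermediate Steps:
Function('G')(w, v) = -52 (Function('G')(w, v) = Add(-36, Mul(4, -4)) = Add(-36, -16) = -52)
Mul(Mul(22, Function('h')(-6)), Function('G')(Add(-1, 2), -5)) = Mul(Mul(22, -6), -52) = Mul(-132, -52) = 6864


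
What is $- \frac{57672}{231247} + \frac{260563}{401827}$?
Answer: $\frac{37080245317}{92921288269} \approx 0.39905$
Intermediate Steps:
$- \frac{57672}{231247} + \frac{260563}{401827} = \frac{37080245317}{92921288269}$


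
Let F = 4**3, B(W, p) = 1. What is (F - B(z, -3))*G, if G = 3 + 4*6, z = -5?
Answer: 1701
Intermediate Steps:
G = 27 (G = 3 + 24 = 27)
F = 64
(F - B(z, -3))*G = (64 - 1*1)*27 = (64 - 1)*27 = 63*27 = 1701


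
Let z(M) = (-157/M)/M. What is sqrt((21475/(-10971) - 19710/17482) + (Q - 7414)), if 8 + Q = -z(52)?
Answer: I*sqrt(20515252893335658138619)/1662223524 ≈ 86.169*I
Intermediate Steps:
z(M) = -157/M**2
Q = -21475/2704 (Q = -8 - (-157)/52**2 = -8 - (-157)/2704 = -8 - 1*(-157/2704) = -8 + 157/2704 = -21475/2704 ≈ -7.9419)
sqrt((21475/(-10971) - 19710/17482) + (Q - 7414)) = sqrt((21475/(-10971) - 19710/17482) + (-21475/2704 - 7414)) = sqrt((21475*(-1/10971) - 19710*1/17482) - 20068931/2704) = sqrt((-21475/10971 - 9855/8741) - 20068931/2704) = sqrt(-295832180/95897511 - 20068931/2704) = sqrt(-1925360461545461/259306869744) = I*sqrt(20515252893335658138619)/1662223524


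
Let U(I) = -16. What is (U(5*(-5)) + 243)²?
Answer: 51529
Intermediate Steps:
(U(5*(-5)) + 243)² = (-16 + 243)² = 227² = 51529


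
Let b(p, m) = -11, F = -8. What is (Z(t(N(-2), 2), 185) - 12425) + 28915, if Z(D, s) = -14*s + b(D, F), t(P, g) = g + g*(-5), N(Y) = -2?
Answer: 13889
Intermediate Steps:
t(P, g) = -4*g (t(P, g) = g - 5*g = -4*g)
Z(D, s) = -11 - 14*s (Z(D, s) = -14*s - 11 = -11 - 14*s)
(Z(t(N(-2), 2), 185) - 12425) + 28915 = ((-11 - 14*185) - 12425) + 28915 = ((-11 - 2590) - 12425) + 28915 = (-2601 - 12425) + 28915 = -15026 + 28915 = 13889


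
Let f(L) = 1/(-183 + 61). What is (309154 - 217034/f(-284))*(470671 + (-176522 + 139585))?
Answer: 11618563645668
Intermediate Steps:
f(L) = -1/122 (f(L) = 1/(-122) = -1/122)
(309154 - 217034/f(-284))*(470671 + (-176522 + 139585)) = (309154 - 217034/(-1/122))*(470671 + (-176522 + 139585)) = (309154 - 217034*(-122))*(470671 - 36937) = (309154 + 26478148)*433734 = 26787302*433734 = 11618563645668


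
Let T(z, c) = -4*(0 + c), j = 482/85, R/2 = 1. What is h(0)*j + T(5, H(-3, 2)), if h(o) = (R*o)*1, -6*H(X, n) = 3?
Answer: 2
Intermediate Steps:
R = 2 (R = 2*1 = 2)
H(X, n) = -½ (H(X, n) = -⅙*3 = -½)
j = 482/85 (j = 482*(1/85) = 482/85 ≈ 5.6706)
T(z, c) = -4*c
h(o) = 2*o (h(o) = (2*o)*1 = 2*o)
h(0)*j + T(5, H(-3, 2)) = (2*0)*(482/85) - 4*(-½) = 0*(482/85) + 2 = 0 + 2 = 2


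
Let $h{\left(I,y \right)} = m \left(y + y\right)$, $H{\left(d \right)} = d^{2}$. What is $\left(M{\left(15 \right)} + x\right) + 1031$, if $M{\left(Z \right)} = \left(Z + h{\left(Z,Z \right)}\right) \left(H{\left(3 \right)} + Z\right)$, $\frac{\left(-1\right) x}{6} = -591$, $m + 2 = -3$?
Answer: $1337$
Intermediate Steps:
$m = -5$ ($m = -2 - 3 = -5$)
$x = 3546$ ($x = \left(-6\right) \left(-591\right) = 3546$)
$h{\left(I,y \right)} = - 10 y$ ($h{\left(I,y \right)} = - 5 \left(y + y\right) = - 5 \cdot 2 y = - 10 y$)
$M{\left(Z \right)} = - 9 Z \left(9 + Z\right)$ ($M{\left(Z \right)} = \left(Z - 10 Z\right) \left(3^{2} + Z\right) = - 9 Z \left(9 + Z\right)$)
$\left(M{\left(15 \right)} + x\right) + 1031 = \left(9 \cdot 15 \left(-9 - 15\right) + 3546\right) + 1031 = \left(9 \cdot 15 \left(-24\right) + 3546\right) + 1031 = \left(-3240 + 3546\right) + 1031 = 306 + 1031 = 1337$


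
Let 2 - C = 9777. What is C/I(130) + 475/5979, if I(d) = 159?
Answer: -19456400/316887 ≈ -61.399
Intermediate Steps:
C = -9775 (C = 2 - 1*9777 = 2 - 9777 = -9775)
C/I(130) + 475/5979 = -9775/159 + 475/5979 = -19456400/316887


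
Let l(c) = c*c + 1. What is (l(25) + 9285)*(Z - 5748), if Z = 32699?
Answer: 267111361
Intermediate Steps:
l(c) = 1 + c² (l(c) = c² + 1 = 1 + c²)
(l(25) + 9285)*(Z - 5748) = ((1 + 25²) + 9285)*(32699 - 5748) = ((1 + 625) + 9285)*26951 = (626 + 9285)*26951 = 9911*26951 = 267111361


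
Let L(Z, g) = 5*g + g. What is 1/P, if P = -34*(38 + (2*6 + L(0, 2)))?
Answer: -1/2108 ≈ -0.00047438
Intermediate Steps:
L(Z, g) = 6*g
P = -2108 (P = -34*(38 + (2*6 + 6*2)) = -34*(38 + (12 + 12)) = -34*(38 + 24) = -34*62 = -2108)
1/P = 1/(-2108) = -1/2108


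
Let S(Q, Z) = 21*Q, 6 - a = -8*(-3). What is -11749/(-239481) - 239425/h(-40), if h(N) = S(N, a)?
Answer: 3823173839/13410936 ≈ 285.08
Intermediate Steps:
a = -18 (a = 6 - (-8)*(-3) = 6 - 1*24 = 6 - 24 = -18)
h(N) = 21*N
-11749/(-239481) - 239425/h(-40) = -11749/(-239481) - 239425/(21*(-40)) = -11749*(-1/239481) - 239425/(-840) = 11749/239481 - 239425*(-1/840) = 11749/239481 + 47885/168 = 3823173839/13410936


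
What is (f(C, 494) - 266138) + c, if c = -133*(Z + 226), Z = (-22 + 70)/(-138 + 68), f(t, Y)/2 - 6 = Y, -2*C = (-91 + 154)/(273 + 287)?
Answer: -1475524/5 ≈ -2.9511e+5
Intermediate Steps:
C = -9/160 (C = -(-91 + 154)/(2*(273 + 287)) = -63/(2*560) = -½*9/80 = -9/160 ≈ -0.056250)
f(t, Y) = 12 + 2*Y
Z = -24/35 (Z = 48/(-70) = 48*(-1/70) = -24/35 ≈ -0.68571)
c = -149834/5 (c = -133*(-24/35 + 226) = -133*7886/35 = -149834/5 ≈ -29967.)
(f(C, 494) - 266138) + c = ((12 + 2*494) - 266138) - 149834/5 = ((12 + 988) - 266138) - 149834/5 = (1000 - 266138) - 149834/5 = -265138 - 149834/5 = -1475524/5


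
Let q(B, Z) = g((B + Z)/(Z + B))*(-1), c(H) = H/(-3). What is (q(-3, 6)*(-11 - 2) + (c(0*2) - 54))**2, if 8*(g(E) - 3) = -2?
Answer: 5329/16 ≈ 333.06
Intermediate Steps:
c(H) = -H/3 (c(H) = H*(-1/3) = -H/3)
g(E) = 11/4 (g(E) = 3 + (1/8)*(-2) = 3 - 1/4 = 11/4)
q(B, Z) = -11/4 (q(B, Z) = (11/4)*(-1) = -11/4)
(q(-3, 6)*(-11 - 2) + (c(0*2) - 54))**2 = (-11*(-11 - 2)/4 + (-0*2 - 54))**2 = (-11/4*(-13) + (-1/3*0 - 54))**2 = (143/4 + (0 - 54))**2 = (143/4 - 54)**2 = (-73/4)**2 = 5329/16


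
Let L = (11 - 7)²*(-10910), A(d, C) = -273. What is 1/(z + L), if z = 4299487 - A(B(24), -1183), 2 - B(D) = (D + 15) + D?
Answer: 1/4125200 ≈ 2.4241e-7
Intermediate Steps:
B(D) = -13 - 2*D (B(D) = 2 - ((D + 15) + D) = 2 - ((15 + D) + D) = 2 - (15 + 2*D) = 2 + (-15 - 2*D) = -13 - 2*D)
L = -174560 (L = 4²*(-10910) = 16*(-10910) = -174560)
z = 4299760 (z = 4299487 - 1*(-273) = 4299487 + 273 = 4299760)
1/(z + L) = 1/(4299760 - 174560) = 1/4125200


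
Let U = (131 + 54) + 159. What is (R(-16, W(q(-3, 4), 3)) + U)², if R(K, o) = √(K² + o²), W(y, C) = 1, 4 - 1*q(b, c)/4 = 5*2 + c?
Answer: (344 + √257)² ≈ 1.2962e+5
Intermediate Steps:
q(b, c) = -24 - 4*c (q(b, c) = 16 - 4*(5*2 + c) = 16 - 4*(10 + c) = 16 + (-40 - 4*c) = -24 - 4*c)
U = 344 (U = 185 + 159 = 344)
(R(-16, W(q(-3, 4), 3)) + U)² = (√((-16)² + 1²) + 344)² = (√(256 + 1) + 344)² = (√257 + 344)² = (344 + √257)²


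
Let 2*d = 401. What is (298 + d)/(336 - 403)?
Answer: -997/134 ≈ -7.4403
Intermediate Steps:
d = 401/2 (d = (1/2)*401 = 401/2 ≈ 200.50)
(298 + d)/(336 - 403) = (298 + 401/2)/(336 - 403) = (997/2)/(-67) = (997/2)*(-1/67) = -997/134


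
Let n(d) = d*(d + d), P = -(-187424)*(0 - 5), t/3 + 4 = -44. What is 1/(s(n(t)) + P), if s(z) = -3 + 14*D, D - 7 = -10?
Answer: -1/937165 ≈ -1.0670e-6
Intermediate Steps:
D = -3 (D = 7 - 10 = -3)
t = -144 (t = -12 + 3*(-44) = -12 - 132 = -144)
P = -937120 (P = -(-187424)*(-5) = -187424*5 = -937120)
n(d) = 2*d² (n(d) = d*(2*d) = 2*d²)
s(z) = -45 (s(z) = -3 + 14*(-3) = -3 - 42 = -45)
1/(s(n(t)) + P) = 1/(-45 - 937120) = 1/(-937165) = -1/937165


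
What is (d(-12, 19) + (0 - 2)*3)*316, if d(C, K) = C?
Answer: -5688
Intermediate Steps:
(d(-12, 19) + (0 - 2)*3)*316 = (-12 + (0 - 2)*3)*316 = (-12 - 2*3)*316 = (-12 - 6)*316 = -18*316 = -5688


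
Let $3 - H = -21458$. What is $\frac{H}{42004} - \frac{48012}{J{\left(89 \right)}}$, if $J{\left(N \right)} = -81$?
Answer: $\frac{672811463}{1134108} \approx 593.25$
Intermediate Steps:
$H = 21461$ ($H = 3 - -21458 = 3 + 21458 = 21461$)
$\frac{H}{42004} - \frac{48012}{J{\left(89 \right)}} = \frac{21461}{42004} - \frac{48012}{-81} = 21461 \cdot \frac{1}{42004} - - \frac{16004}{27} = \frac{21461}{42004} + \frac{16004}{27} = \frac{672811463}{1134108}$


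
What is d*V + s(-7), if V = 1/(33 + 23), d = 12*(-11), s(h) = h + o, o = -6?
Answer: -215/14 ≈ -15.357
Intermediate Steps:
s(h) = -6 + h (s(h) = h - 6 = -6 + h)
d = -132
V = 1/56 ≈ 0.017857
d*V + s(-7) = -132*1/56 + (-6 - 7) = -33/14 - 13 = -215/14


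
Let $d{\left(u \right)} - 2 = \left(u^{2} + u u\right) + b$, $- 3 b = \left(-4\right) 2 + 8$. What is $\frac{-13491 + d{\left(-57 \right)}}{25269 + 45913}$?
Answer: $- \frac{6991}{71182} \approx -0.098213$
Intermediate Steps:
$b = 0$ ($b = - \frac{\left(-4\right) 2 + 8}{3} = - \frac{-8 + 8}{3} = \left(- \frac{1}{3}\right) 0 = 0$)
$d{\left(u \right)} = 2 + 2 u^{2}$ ($d{\left(u \right)} = 2 + \left(\left(u^{2} + u u\right) + 0\right) = 2 + \left(\left(u^{2} + u^{2}\right) + 0\right) = 2 + \left(2 u^{2} + 0\right) = 2 + 2 u^{2}$)
$\frac{-13491 + d{\left(-57 \right)}}{25269 + 45913} = \frac{-13491 + \left(2 + 2 \left(-57\right)^{2}\right)}{25269 + 45913} = \frac{-13491 + \left(2 + 2 \cdot 3249\right)}{71182} = \left(-13491 + \left(2 + 6498\right)\right) \frac{1}{71182} = \left(-13491 + 6500\right) \frac{1}{71182} = \left(-6991\right) \frac{1}{71182} = - \frac{6991}{71182}$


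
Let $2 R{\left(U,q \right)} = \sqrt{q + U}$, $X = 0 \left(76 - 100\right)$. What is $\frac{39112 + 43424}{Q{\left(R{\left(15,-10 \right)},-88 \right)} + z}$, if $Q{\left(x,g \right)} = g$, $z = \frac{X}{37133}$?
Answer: $- \frac{10317}{11} \approx -937.91$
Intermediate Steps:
$X = 0$ ($X = 0 \left(-24\right) = 0$)
$z = 0$ ($z = \frac{0}{37133} = 0 \cdot \frac{1}{37133} = 0$)
$R{\left(U,q \right)} = \frac{\sqrt{U + q}}{2}$ ($R{\left(U,q \right)} = \frac{\sqrt{q + U}}{2} = \frac{\sqrt{U + q}}{2}$)
$\frac{39112 + 43424}{Q{\left(R{\left(15,-10 \right)},-88 \right)} + z} = \frac{39112 + 43424}{-88 + 0} = \frac{82536}{-88} = 82536 \left(- \frac{1}{88}\right) = - \frac{10317}{11}$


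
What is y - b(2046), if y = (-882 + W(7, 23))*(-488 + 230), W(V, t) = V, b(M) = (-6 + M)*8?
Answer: 209430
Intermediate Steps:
b(M) = -48 + 8*M
y = 225750 (y = (-882 + 7)*(-488 + 230) = -875*(-258) = 225750)
y - b(2046) = 225750 - (-48 + 8*2046) = 225750 - (-48 + 16368) = 225750 - 1*16320 = 225750 - 16320 = 209430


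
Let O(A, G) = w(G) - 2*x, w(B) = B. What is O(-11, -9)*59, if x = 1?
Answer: -649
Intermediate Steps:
O(A, G) = -2 + G (O(A, G) = G - 2*1 = G - 2 = -2 + G)
O(-11, -9)*59 = (-2 - 9)*59 = -11*59 = -649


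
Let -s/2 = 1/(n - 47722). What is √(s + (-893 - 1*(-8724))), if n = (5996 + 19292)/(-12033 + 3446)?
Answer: 2*√82199853032950337342/204907051 ≈ 88.493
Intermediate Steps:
n = -25288/8587 (n = 25288/(-8587) = 25288*(-1/8587) = -25288/8587 ≈ -2.9449)
s = 8587/204907051 (s = -2/(-25288/8587 - 47722) = -2/(-409814102/8587) = -2*(-8587/409814102) = 8587/204907051 ≈ 4.1907e-5)
√(s + (-893 - 1*(-8724))) = √(8587/204907051 + (-893 - 1*(-8724))) = √(8587/204907051 + (-893 + 8724)) = √(8587/204907051 + 7831) = √(1604627124968/204907051) = 2*√82199853032950337342/204907051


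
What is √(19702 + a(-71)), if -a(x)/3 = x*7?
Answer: √21193 ≈ 145.58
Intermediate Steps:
a(x) = -21*x (a(x) = -3*x*7 = -21*x)
√(19702 + a(-71)) = √(19702 - 21*(-71)) = √(19702 + 1491) = √21193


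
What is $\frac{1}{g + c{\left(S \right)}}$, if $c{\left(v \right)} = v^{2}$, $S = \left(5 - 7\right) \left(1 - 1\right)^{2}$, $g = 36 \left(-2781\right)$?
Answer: $- \frac{1}{100116} \approx -9.9884 \cdot 10^{-6}$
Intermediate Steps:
$g = -100116$
$S = 0$ ($S = - 2 \cdot 0^{2} = \left(-2\right) 0 = 0$)
$\frac{1}{g + c{\left(S \right)}} = \frac{1}{-100116 + 0^{2}} = \frac{1}{-100116 + 0} = \frac{1}{-100116} = - \frac{1}{100116}$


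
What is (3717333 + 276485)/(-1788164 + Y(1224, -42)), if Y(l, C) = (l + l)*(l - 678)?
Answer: -1996909/225778 ≈ -8.8446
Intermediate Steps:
Y(l, C) = 2*l*(-678 + l) (Y(l, C) = (2*l)*(-678 + l) = 2*l*(-678 + l))
(3717333 + 276485)/(-1788164 + Y(1224, -42)) = (3717333 + 276485)/(-1788164 + 2*1224*(-678 + 1224)) = 3993818/(-1788164 + 2*1224*546) = 3993818/(-1788164 + 1336608) = 3993818/(-451556) = 3993818*(-1/451556) = -1996909/225778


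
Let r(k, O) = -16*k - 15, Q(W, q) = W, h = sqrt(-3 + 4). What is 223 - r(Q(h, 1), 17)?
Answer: 254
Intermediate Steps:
h = 1 (h = sqrt(1) = 1)
r(k, O) = -15 - 16*k
223 - r(Q(h, 1), 17) = 223 - (-15 - 16*1) = 223 - (-15 - 16) = 223 - 1*(-31) = 223 + 31 = 254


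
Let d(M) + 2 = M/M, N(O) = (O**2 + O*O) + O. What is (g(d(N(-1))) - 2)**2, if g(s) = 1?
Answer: 1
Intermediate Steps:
N(O) = O + 2*O**2 (N(O) = (O**2 + O**2) + O = 2*O**2 + O = O + 2*O**2)
d(M) = -1 (d(M) = -2 + M/M = -2 + 1 = -1)
(g(d(N(-1))) - 2)**2 = (1 - 2)**2 = (-1)**2 = 1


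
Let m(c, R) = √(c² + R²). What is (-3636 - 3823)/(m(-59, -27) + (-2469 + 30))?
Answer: 18192501/5944511 + 7459*√4210/5944511 ≈ 3.1418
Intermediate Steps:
m(c, R) = √(R² + c²)
(-3636 - 3823)/(m(-59, -27) + (-2469 + 30)) = (-3636 - 3823)/(√((-27)² + (-59)²) + (-2469 + 30)) = -7459/(√(729 + 3481) - 2439) = -7459/(√4210 - 2439) = -7459/(-2439 + √4210)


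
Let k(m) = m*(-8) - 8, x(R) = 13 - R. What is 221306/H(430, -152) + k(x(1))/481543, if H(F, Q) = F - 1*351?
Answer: 106568346942/38041897 ≈ 2801.3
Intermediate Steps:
H(F, Q) = -351 + F (H(F, Q) = F - 351 = -351 + F)
k(m) = -8 - 8*m (k(m) = -8*m - 8 = -8 - 8*m)
221306/H(430, -152) + k(x(1))/481543 = 221306/(-351 + 430) + (-8 - 8*(13 - 1*1))/481543 = 221306/79 + (-8 - 8*(13 - 1))*(1/481543) = 221306*(1/79) + (-8 - 8*12)*(1/481543) = 221306/79 + (-8 - 96)*(1/481543) = 221306/79 - 104*1/481543 = 221306/79 - 104/481543 = 106568346942/38041897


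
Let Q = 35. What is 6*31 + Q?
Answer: 221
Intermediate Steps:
6*31 + Q = 6*31 + 35 = 186 + 35 = 221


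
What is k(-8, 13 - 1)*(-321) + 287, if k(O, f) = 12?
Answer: -3565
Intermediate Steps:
k(-8, 13 - 1)*(-321) + 287 = 12*(-321) + 287 = -3852 + 287 = -3565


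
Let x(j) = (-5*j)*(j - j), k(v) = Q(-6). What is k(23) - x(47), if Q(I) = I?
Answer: -6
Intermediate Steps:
k(v) = -6
x(j) = 0 (x(j) = -5*j*0 = 0)
k(23) - x(47) = -6 - 1*0 = -6 + 0 = -6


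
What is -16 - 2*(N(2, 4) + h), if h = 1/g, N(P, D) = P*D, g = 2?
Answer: -33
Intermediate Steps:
N(P, D) = D*P
h = 1/2 ≈ 0.50000
-16 - 2*(N(2, 4) + h) = -16 - 2*(4*2 + 1/2) = -16 - 2*(8 + 1/2) = -16 - 2*17/2 = -16 - 1*17 = -16 - 17 = -33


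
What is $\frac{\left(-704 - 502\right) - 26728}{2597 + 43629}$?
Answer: $- \frac{13967}{23113} \approx -0.60429$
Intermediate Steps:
$\frac{\left(-704 - 502\right) - 26728}{2597 + 43629} = \frac{-1206 - 26728}{46226} = \left(-27934\right) \frac{1}{46226} = - \frac{13967}{23113}$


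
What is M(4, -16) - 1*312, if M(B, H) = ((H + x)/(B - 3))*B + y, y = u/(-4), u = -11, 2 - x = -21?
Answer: -1125/4 ≈ -281.25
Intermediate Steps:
x = 23 (x = 2 - 1*(-21) = 2 + 21 = 23)
y = 11/4 (y = -11/(-4) = -11*(-¼) = 11/4 ≈ 2.7500)
M(B, H) = 11/4 + B*(23 + H)/(-3 + B) (M(B, H) = ((H + 23)/(B - 3))*B + 11/4 = ((23 + H)/(-3 + B))*B + 11/4 = B*(23 + H)/(-3 + B) + 11/4 = 11/4 + B*(23 + H)/(-3 + B))
M(4, -16) - 1*312 = (-33 + 103*4 + 4*4*(-16))/(4*(-3 + 4)) - 1*312 = (¼)*(-33 + 412 - 256)/1 - 312 = (¼)*1*123 - 312 = 123/4 - 312 = -1125/4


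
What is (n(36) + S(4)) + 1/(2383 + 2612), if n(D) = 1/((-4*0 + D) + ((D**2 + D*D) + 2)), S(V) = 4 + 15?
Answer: 9984311/525474 ≈ 19.001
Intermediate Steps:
S(V) = 19
n(D) = 1/(2 + D + 2*D**2) (n(D) = 1/((0 + D) + ((D**2 + D**2) + 2)) = 1/(D + (2*D**2 + 2)) = 1/(D + (2 + 2*D**2)) = 1/(2 + D + 2*D**2))
(n(36) + S(4)) + 1/(2383 + 2612) = (1/(2 + 36 + 2*36**2) + 19) + 1/(2383 + 2612) = (1/(2 + 36 + 2*1296) + 19) + 1/4995 = (1/(2 + 36 + 2592) + 19) + 1/4995 = (1/2630 + 19) + 1/4995 = 49971/2630 + 1/4995 = 9984311/525474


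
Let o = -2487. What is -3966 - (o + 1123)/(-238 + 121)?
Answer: -465386/117 ≈ -3977.7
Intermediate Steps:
-3966 - (o + 1123)/(-238 + 121) = -3966 - (-2487 + 1123)/(-238 + 121) = -3966 - (-1364)/(-117) = -3966 - (-1364)*(-1)/117 = -3966 - 1*1364/117 = -3966 - 1364/117 = -465386/117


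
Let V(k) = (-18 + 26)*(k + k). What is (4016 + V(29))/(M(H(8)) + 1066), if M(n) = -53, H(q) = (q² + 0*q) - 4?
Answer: 4480/1013 ≈ 4.4225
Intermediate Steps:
H(q) = -4 + q² (H(q) = (q² + 0) - 4 = q² - 4 = -4 + q²)
V(k) = 16*k (V(k) = 8*(2*k) = 16*k)
(4016 + V(29))/(M(H(8)) + 1066) = (4016 + 16*29)/(-53 + 1066) = (4016 + 464)/1013 = 4480*(1/1013) = 4480/1013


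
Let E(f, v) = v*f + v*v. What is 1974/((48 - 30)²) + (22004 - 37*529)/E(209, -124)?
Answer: 98129/16740 ≈ 5.8619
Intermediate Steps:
E(f, v) = v² + f*v (E(f, v) = f*v + v² = v² + f*v)
1974/((48 - 30)²) + (22004 - 37*529)/E(209, -124) = 1974/((48 - 30)²) + (22004 - 37*529)/((-124*(209 - 124))) = 1974/(18²) + (22004 - 19573)/((-124*85)) = 1974/324 + 2431/(-10540) = 1974*(1/324) + 2431*(-1/10540) = 329/54 - 143/620 = 98129/16740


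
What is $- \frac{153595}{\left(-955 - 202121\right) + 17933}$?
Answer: $\frac{153595}{185143} \approx 0.8296$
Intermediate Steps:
$- \frac{153595}{\left(-955 - 202121\right) + 17933} = - \frac{153595}{-203076 + 17933} = - \frac{153595}{-185143} = \left(-153595\right) \left(- \frac{1}{185143}\right) = \frac{153595}{185143}$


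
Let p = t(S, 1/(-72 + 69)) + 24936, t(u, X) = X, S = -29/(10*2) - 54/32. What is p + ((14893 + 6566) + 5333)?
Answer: 155183/3 ≈ 51728.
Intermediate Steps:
S = -251/80 (S = -29/20 - 54*1/32 = -29*1/20 - 27/16 = -29/20 - 27/16 = -251/80 ≈ -3.1375)
p = 74807/3 (p = 1/(-72 + 69) + 24936 = 1/(-3) + 24936 = -1/3 + 24936 = 74807/3 ≈ 24936.)
p + ((14893 + 6566) + 5333) = 74807/3 + ((14893 + 6566) + 5333) = 74807/3 + (21459 + 5333) = 74807/3 + 26792 = 155183/3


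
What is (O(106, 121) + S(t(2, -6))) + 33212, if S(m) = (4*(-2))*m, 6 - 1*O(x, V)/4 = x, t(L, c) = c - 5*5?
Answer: 33060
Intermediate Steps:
t(L, c) = -25 + c (t(L, c) = c - 25 = -25 + c)
O(x, V) = 24 - 4*x
S(m) = -8*m
(O(106, 121) + S(t(2, -6))) + 33212 = ((24 - 4*106) - 8*(-25 - 6)) + 33212 = ((24 - 424) - 8*(-31)) + 33212 = (-400 + 248) + 33212 = -152 + 33212 = 33060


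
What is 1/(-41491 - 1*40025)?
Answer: -1/81516 ≈ -1.2268e-5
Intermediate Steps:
1/(-41491 - 1*40025) = 1/(-41491 - 40025) = 1/(-81516) = -1/81516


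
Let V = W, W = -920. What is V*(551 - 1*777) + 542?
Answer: 208462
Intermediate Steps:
V = -920
V*(551 - 1*777) + 542 = -920*(551 - 1*777) + 542 = -920*(551 - 777) + 542 = -920*(-226) + 542 = 207920 + 542 = 208462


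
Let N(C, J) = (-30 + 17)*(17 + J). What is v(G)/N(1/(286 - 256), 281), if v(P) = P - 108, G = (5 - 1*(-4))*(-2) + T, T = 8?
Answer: 59/1937 ≈ 0.030459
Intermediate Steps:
N(C, J) = -221 - 13*J (N(C, J) = -13*(17 + J) = -221 - 13*J)
G = -10 (G = (5 - 1*(-4))*(-2) + 8 = (5 + 4)*(-2) + 8 = 9*(-2) + 8 = -18 + 8 = -10)
v(P) = -108 + P
v(G)/N(1/(286 - 256), 281) = (-108 - 10)/(-221 - 13*281) = -118/(-221 - 3653) = -118/(-3874) = -118*(-1/3874) = 59/1937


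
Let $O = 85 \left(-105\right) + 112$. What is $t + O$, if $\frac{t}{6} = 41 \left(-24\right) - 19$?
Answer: $-14831$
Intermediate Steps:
$O = -8813$ ($O = -8925 + 112 = -8813$)
$t = -6018$ ($t = 6 \left(41 \left(-24\right) - 19\right) = 6 \left(-984 - 19\right) = 6 \left(-1003\right) = -6018$)
$t + O = -6018 - 8813 = -14831$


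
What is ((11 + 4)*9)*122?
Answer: 16470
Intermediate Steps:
((11 + 4)*9)*122 = (15*9)*122 = 135*122 = 16470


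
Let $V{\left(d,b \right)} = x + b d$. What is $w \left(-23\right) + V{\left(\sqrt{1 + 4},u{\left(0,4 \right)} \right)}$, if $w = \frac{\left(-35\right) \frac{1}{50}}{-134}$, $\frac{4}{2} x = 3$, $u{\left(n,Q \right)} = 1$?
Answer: $\frac{1849}{1340} + \sqrt{5} \approx 3.6159$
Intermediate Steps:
$x = \frac{3}{2}$ ($x = \frac{1}{2} \cdot 3 = \frac{3}{2} \approx 1.5$)
$w = \frac{7}{1340}$ ($w = \left(-35\right) \frac{1}{50} \left(- \frac{1}{134}\right) = \left(- \frac{7}{10}\right) \left(- \frac{1}{134}\right) = \frac{7}{1340} \approx 0.0052239$)
$V{\left(d,b \right)} = \frac{3}{2} + b d$
$w \left(-23\right) + V{\left(\sqrt{1 + 4},u{\left(0,4 \right)} \right)} = \frac{7}{1340} \left(-23\right) + \left(\frac{3}{2} + 1 \sqrt{1 + 4}\right) = - \frac{161}{1340} + \left(\frac{3}{2} + 1 \sqrt{5}\right) = - \frac{161}{1340} + \left(\frac{3}{2} + \sqrt{5}\right) = \frac{1849}{1340} + \sqrt{5}$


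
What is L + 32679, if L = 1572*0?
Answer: 32679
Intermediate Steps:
L = 0
L + 32679 = 0 + 32679 = 32679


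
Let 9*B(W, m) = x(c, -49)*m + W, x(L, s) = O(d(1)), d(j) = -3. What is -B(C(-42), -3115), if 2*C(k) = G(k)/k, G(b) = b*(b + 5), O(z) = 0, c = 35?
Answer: 37/18 ≈ 2.0556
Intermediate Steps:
x(L, s) = 0
G(b) = b*(5 + b)
C(k) = 5/2 + k/2 (C(k) = ((k*(5 + k))/k)/2 = (5 + k)/2 = 5/2 + k/2)
B(W, m) = W/9 (B(W, m) = (0*m + W)/9 = (0 + W)/9 = W/9)
-B(C(-42), -3115) = -(5/2 + (½)*(-42))/9 = -(5/2 - 21)/9 = -(-37)/(9*2) = -1*(-37/18) = 37/18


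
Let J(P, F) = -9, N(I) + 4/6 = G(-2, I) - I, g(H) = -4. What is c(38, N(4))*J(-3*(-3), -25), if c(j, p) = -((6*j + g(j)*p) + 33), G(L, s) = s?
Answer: 2373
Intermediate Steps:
N(I) = -⅔ (N(I) = -⅔ + (I - I) = -⅔ + 0 = -⅔)
c(j, p) = -33 - 6*j + 4*p (c(j, p) = -((6*j - 4*p) + 33) = -((-4*p + 6*j) + 33) = -(33 - 4*p + 6*j) = -33 - 6*j + 4*p)
c(38, N(4))*J(-3*(-3), -25) = (-33 - 6*38 + 4*(-⅔))*(-9) = (-33 - 228 - 8/3)*(-9) = -791/3*(-9) = 2373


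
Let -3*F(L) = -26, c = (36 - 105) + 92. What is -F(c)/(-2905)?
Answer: 26/8715 ≈ 0.0029834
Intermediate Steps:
c = 23 (c = -69 + 92 = 23)
F(L) = 26/3 (F(L) = -1/3*(-26) = 26/3)
-F(c)/(-2905) = -26/(3*(-2905)) = -26*(-1)/(3*2905) = -1*(-26/8715) = 26/8715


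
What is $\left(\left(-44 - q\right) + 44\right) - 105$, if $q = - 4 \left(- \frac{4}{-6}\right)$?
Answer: $- \frac{307}{3} \approx -102.33$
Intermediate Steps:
$q = - \frac{8}{3}$ ($q = - 4 \left(\left(-4\right) \left(- \frac{1}{6}\right)\right) = \left(-4\right) \frac{2}{3} = - \frac{8}{3} \approx -2.6667$)
$\left(\left(-44 - q\right) + 44\right) - 105 = \left(\left(-44 - - \frac{8}{3}\right) + 44\right) - 105 = \left(\left(-44 + \frac{8}{3}\right) + 44\right) - 105 = \left(- \frac{124}{3} + 44\right) - 105 = \frac{8}{3} - 105 = - \frac{307}{3}$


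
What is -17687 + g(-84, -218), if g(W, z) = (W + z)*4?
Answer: -18895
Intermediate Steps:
g(W, z) = 4*W + 4*z
-17687 + g(-84, -218) = -17687 + (4*(-84) + 4*(-218)) = -17687 + (-336 - 872) = -17687 - 1208 = -18895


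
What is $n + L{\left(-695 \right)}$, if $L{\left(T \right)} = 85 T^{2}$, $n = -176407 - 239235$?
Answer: $40641483$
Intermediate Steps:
$n = -415642$ ($n = -176407 - 239235 = -415642$)
$n + L{\left(-695 \right)} = -415642 + 85 \left(-695\right)^{2} = -415642 + 85 \cdot 483025 = -415642 + 41057125 = 40641483$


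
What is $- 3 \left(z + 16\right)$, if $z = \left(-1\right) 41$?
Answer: $75$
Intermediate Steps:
$z = -41$
$- 3 \left(z + 16\right) = - 3 \left(-41 + 16\right) = \left(-3\right) \left(-25\right) = 75$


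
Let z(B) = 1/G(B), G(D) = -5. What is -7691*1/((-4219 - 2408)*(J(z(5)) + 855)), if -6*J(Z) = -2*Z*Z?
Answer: 192275/141654334 ≈ 0.0013574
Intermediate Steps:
z(B) = -⅕ (z(B) = 1/(-5) = -⅕)
J(Z) = Z²/3 (J(Z) = -(-1)*Z*Z/3 = -(-1)*Z²/3 = Z²/3)
-7691*1/((-4219 - 2408)*(J(z(5)) + 855)) = -7691*1/((-4219 - 2408)*((-⅕)²/3 + 855)) = -7691*(-1/(6627*((⅓)*(1/25) + 855))) = -7691*(-1/(6627*(1/75 + 855))) = -7691/((64126/75)*(-6627)) = -7691/(-141654334/25) = -7691*(-25/141654334) = 192275/141654334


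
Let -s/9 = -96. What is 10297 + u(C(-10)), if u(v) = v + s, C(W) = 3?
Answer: 11164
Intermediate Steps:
s = 864 (s = -9*(-96) = 864)
u(v) = 864 + v (u(v) = v + 864 = 864 + v)
10297 + u(C(-10)) = 10297 + (864 + 3) = 10297 + 867 = 11164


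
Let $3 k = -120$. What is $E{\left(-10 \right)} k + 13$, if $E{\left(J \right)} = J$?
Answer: $413$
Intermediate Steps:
$k = -40$ ($k = \frac{1}{3} \left(-120\right) = -40$)
$E{\left(-10 \right)} k + 13 = \left(-10\right) \left(-40\right) + 13 = 400 + 13 = 413$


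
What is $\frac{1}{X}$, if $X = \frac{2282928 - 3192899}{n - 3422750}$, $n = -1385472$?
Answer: $\frac{4808222}{909971} \approx 5.2839$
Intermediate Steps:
$X = \frac{909971}{4808222}$ ($X = \frac{2282928 - 3192899}{-1385472 - 3422750} = - \frac{909971}{-4808222} = \left(-909971\right) \left(- \frac{1}{4808222}\right) = \frac{909971}{4808222} \approx 0.18925$)
$\frac{1}{X} = \frac{1}{\frac{909971}{4808222}} = \frac{4808222}{909971}$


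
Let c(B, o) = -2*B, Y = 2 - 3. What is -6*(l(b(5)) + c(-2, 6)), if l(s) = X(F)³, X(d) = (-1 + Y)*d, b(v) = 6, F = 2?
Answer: 360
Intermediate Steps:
Y = -1
X(d) = -2*d (X(d) = (-1 - 1)*d = -2*d)
l(s) = -64 (l(s) = (-2*2)³ = (-4)³ = -64)
-6*(l(b(5)) + c(-2, 6)) = -6*(-64 - 2*(-2)) = -6*(-64 + 4) = -6*(-60) = 360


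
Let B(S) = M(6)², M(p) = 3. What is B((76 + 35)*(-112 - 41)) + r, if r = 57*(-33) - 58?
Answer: -1930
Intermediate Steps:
B(S) = 9 (B(S) = 3² = 9)
r = -1939 (r = -1881 - 58 = -1939)
B((76 + 35)*(-112 - 41)) + r = 9 - 1939 = -1930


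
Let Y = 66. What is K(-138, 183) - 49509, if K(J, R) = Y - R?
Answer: -49626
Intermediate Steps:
K(J, R) = 66 - R
K(-138, 183) - 49509 = (66 - 1*183) - 49509 = (66 - 183) - 49509 = -117 - 49509 = -49626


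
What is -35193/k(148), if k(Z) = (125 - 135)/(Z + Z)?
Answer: 5208564/5 ≈ 1.0417e+6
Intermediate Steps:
k(Z) = -5/Z (k(Z) = -10*1/(2*Z) = -5/Z)
-35193/k(148) = -35193/((-5/148)) = -35193/((-5*1/148)) = -35193/(-5/148) = -35193*(-148/5) = 5208564/5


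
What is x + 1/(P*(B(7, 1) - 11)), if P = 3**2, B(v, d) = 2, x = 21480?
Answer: 1739879/81 ≈ 21480.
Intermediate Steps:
P = 9
x + 1/(P*(B(7, 1) - 11)) = 21480 + 1/(9*(2 - 11)) = 21480 + 1/(9*(-9)) = 21480 + 1/(-81) = 21480 - 1/81 = 1739879/81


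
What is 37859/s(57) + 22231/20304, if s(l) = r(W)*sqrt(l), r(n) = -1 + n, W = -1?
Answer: 473/432 - 37859*sqrt(57)/114 ≈ -2506.2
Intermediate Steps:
s(l) = -2*sqrt(l) (s(l) = (-1 - 1)*sqrt(l) = -2*sqrt(l))
37859/s(57) + 22231/20304 = 37859/((-2*sqrt(57))) + 22231/20304 = 37859*(-sqrt(57)/114) + 22231*(1/20304) = -37859*sqrt(57)/114 + 473/432 = 473/432 - 37859*sqrt(57)/114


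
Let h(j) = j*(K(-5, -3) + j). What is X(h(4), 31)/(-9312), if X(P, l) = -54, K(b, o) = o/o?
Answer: 9/1552 ≈ 0.0057990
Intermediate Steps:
K(b, o) = 1
h(j) = j*(1 + j)
X(h(4), 31)/(-9312) = -54/(-9312) = -54*(-1/9312) = 9/1552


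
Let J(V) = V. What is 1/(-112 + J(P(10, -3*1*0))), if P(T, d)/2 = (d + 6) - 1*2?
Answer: -1/104 ≈ -0.0096154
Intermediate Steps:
P(T, d) = 8 + 2*d (P(T, d) = 2*((d + 6) - 1*2) = 2*((6 + d) - 2) = 2*(4 + d) = 8 + 2*d)
1/(-112 + J(P(10, -3*1*0))) = 1/(-112 + (8 + 2*(-3*1*0))) = 1/(-112 + (8 + 2*(-3*0))) = 1/(-112 + (8 + 2*0)) = 1/(-112 + (8 + 0)) = 1/(-112 + 8) = 1/(-104) = -1/104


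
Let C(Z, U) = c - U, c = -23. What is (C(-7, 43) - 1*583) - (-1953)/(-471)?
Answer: -102544/157 ≈ -653.15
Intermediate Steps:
C(Z, U) = -23 - U
(C(-7, 43) - 1*583) - (-1953)/(-471) = ((-23 - 1*43) - 1*583) - (-1953)/(-471) = ((-23 - 43) - 583) - (-1953)*(-1)/471 = (-66 - 583) - 1*651/157 = -649 - 651/157 = -102544/157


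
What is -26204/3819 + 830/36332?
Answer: -474436979/69375954 ≈ -6.8386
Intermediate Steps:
-26204/3819 + 830/36332 = -26204*1/3819 + 830*(1/36332) = -26204/3819 + 415/18166 = -474436979/69375954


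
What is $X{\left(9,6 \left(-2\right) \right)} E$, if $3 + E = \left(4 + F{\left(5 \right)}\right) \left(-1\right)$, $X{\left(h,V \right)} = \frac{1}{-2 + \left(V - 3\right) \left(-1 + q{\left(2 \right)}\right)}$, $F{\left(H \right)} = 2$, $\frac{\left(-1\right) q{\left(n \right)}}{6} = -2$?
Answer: $\frac{9}{167} \approx 0.053892$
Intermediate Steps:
$q{\left(n \right)} = 12$ ($q{\left(n \right)} = \left(-6\right) \left(-2\right) = 12$)
$X{\left(h,V \right)} = \frac{1}{-35 + 11 V}$ ($X{\left(h,V \right)} = \frac{1}{-2 + \left(V - 3\right) \left(-1 + 12\right)} = \frac{1}{-2 + \left(-3 + V\right) 11} = \frac{1}{-2 + \left(-33 + 11 V\right)} = \frac{1}{-35 + 11 V}$)
$E = -9$ ($E = -3 + \left(4 + 2\right) \left(-1\right) = -3 + 6 \left(-1\right) = -3 - 6 = -9$)
$X{\left(9,6 \left(-2\right) \right)} E = \frac{1}{-35 + 11 \cdot 6 \left(-2\right)} \left(-9\right) = \frac{1}{-35 + 11 \left(-12\right)} \left(-9\right) = \frac{1}{-35 - 132} \left(-9\right) = \frac{1}{-167} \left(-9\right) = \left(- \frac{1}{167}\right) \left(-9\right) = \frac{9}{167}$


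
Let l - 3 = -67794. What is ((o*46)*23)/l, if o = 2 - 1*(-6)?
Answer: -8464/67791 ≈ -0.12485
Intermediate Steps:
o = 8 (o = 2 + 6 = 8)
l = -67791 (l = 3 - 67794 = -67791)
((o*46)*23)/l = ((8*46)*23)/(-67791) = (368*23)*(-1/67791) = 8464*(-1/67791) = -8464/67791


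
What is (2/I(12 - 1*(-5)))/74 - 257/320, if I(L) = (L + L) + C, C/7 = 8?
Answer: -85549/106560 ≈ -0.80282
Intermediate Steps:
C = 56 (C = 7*8 = 56)
I(L) = 56 + 2*L (I(L) = (L + L) + 56 = 2*L + 56 = 56 + 2*L)
(2/I(12 - 1*(-5)))/74 - 257/320 = (2/(56 + 2*(12 - 1*(-5))))/74 - 257/320 = (2/(56 + 2*(12 + 5)))*(1/74) - 257*1/320 = (2/(56 + 2*17))*(1/74) - 257/320 = (2/(56 + 34))*(1/74) - 257/320 = (2/90)*(1/74) - 257/320 = (2*(1/90))*(1/74) - 257/320 = (1/45)*(1/74) - 257/320 = 1/3330 - 257/320 = -85549/106560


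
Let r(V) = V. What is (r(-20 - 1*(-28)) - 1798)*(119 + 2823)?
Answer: -5266180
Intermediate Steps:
(r(-20 - 1*(-28)) - 1798)*(119 + 2823) = ((-20 - 1*(-28)) - 1798)*(119 + 2823) = ((-20 + 28) - 1798)*2942 = (8 - 1798)*2942 = -1790*2942 = -5266180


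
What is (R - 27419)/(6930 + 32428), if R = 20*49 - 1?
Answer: -13220/19679 ≈ -0.67178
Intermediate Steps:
R = 979 (R = 980 - 1 = 979)
(R - 27419)/(6930 + 32428) = (979 - 27419)/(6930 + 32428) = -26440/39358 = -26440*1/39358 = -13220/19679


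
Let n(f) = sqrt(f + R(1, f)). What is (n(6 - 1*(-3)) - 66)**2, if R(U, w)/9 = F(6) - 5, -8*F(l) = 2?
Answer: 17271/4 - 198*I*sqrt(17) ≈ 4317.8 - 816.38*I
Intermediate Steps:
F(l) = -1/4 (F(l) = -1/8*2 = -1/4)
R(U, w) = -189/4 (R(U, w) = 9*(-1/4 - 5) = 9*(-21/4) = -189/4)
n(f) = sqrt(-189/4 + f) (n(f) = sqrt(f - 189/4) = sqrt(-189/4 + f))
(n(6 - 1*(-3)) - 66)**2 = (sqrt(-189 + 4*(6 - 1*(-3)))/2 - 66)**2 = (sqrt(-189 + 4*(6 + 3))/2 - 66)**2 = (sqrt(-189 + 4*9)/2 - 66)**2 = (sqrt(-189 + 36)/2 - 66)**2 = (sqrt(-153)/2 - 66)**2 = ((3*I*sqrt(17))/2 - 66)**2 = (3*I*sqrt(17)/2 - 66)**2 = (-66 + 3*I*sqrt(17)/2)**2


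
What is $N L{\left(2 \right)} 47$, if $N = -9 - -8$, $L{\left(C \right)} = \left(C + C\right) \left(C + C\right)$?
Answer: $-752$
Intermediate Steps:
$L{\left(C \right)} = 4 C^{2}$ ($L{\left(C \right)} = 2 C 2 C = 4 C^{2}$)
$N = -1$ ($N = -9 + 8 = -1$)
$N L{\left(2 \right)} 47 = - 4 \cdot 2^{2} \cdot 47 = - 4 \cdot 4 \cdot 47 = \left(-1\right) 16 \cdot 47 = \left(-16\right) 47 = -752$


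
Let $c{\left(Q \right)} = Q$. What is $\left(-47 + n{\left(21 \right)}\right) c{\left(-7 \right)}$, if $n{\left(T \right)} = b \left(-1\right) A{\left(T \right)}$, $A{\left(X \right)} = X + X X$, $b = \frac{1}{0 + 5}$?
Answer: $\frac{4879}{5} \approx 975.8$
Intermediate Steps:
$b = \frac{1}{5} \approx 0.2$
$A{\left(X \right)} = X + X^{2}$
$n{\left(T \right)} = - \frac{T \left(1 + T\right)}{5}$ ($n{\left(T \right)} = \frac{1}{5} \left(-1\right) T \left(1 + T\right) = - \frac{T \left(1 + T\right)}{5}$)
$\left(-47 + n{\left(21 \right)}\right) c{\left(-7 \right)} = \left(-47 - \frac{21 \left(1 + 21\right)}{5}\right) \left(-7\right) = \left(-47 - \frac{21}{5} \cdot 22\right) \left(-7\right) = \left(-47 - \frac{462}{5}\right) \left(-7\right) = \left(- \frac{697}{5}\right) \left(-7\right) = \frac{4879}{5}$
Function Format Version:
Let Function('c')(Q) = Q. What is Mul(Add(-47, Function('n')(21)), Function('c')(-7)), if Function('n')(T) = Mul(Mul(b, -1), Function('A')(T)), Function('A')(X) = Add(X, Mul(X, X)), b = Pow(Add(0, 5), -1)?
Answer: Rational(4879, 5) ≈ 975.80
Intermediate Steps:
b = Rational(1, 5) (b = Pow(5, -1) = Rational(1, 5) ≈ 0.20000)
Function('A')(X) = Add(X, Pow(X, 2))
Function('n')(T) = Mul(Rational(-1, 5), T, Add(1, T)) (Function('n')(T) = Mul(Mul(Rational(1, 5), -1), Mul(T, Add(1, T))) = Mul(Rational(-1, 5), Mul(T, Add(1, T))) = Mul(Rational(-1, 5), T, Add(1, T)))
Mul(Add(-47, Function('n')(21)), Function('c')(-7)) = Mul(Add(-47, Mul(Rational(-1, 5), 21, Add(1, 21))), -7) = Mul(Add(-47, Mul(Rational(-1, 5), 21, 22)), -7) = Mul(Add(-47, Rational(-462, 5)), -7) = Mul(Rational(-697, 5), -7) = Rational(4879, 5)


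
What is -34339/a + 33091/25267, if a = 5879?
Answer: -673101524/148544693 ≈ -4.5313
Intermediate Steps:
-34339/a + 33091/25267 = -34339/5879 + 33091/25267 = -673101524/148544693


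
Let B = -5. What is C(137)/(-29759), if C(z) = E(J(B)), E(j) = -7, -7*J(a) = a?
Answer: 7/29759 ≈ 0.00023522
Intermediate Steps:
J(a) = -a/7
C(z) = -7
C(137)/(-29759) = -7/(-29759) = -7*(-1/29759) = 7/29759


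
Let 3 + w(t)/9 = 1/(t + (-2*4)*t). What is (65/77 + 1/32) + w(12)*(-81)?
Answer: 773187/352 ≈ 2196.6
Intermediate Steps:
w(t) = -27 - 9/(7*t) (w(t) = -27 + 9/(t + (-2*4)*t) = -27 + 9/(t - 8*t) = -27 + 9/((-7*t)) = -27 + 9*(-1/(7*t)) = -27 - 9/(7*t))
(65/77 + 1/32) + w(12)*(-81) = (65/77 + 1/32) + (-27 - 9/7/12)*(-81) = (65*(1/77) + 1*(1/32)) + (-27 - 9/7*1/12)*(-81) = (65/77 + 1/32) + (-27 - 3/28)*(-81) = 2157/2464 - 759/28*(-81) = 2157/2464 + 61479/28 = 773187/352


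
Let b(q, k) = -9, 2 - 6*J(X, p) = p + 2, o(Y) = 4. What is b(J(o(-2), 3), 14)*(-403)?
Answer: 3627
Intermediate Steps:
J(X, p) = -p/6 (J(X, p) = ⅓ - (p + 2)/6 = ⅓ - (2 + p)/6 = ⅓ + (-⅓ - p/6) = -p/6)
b(J(o(-2), 3), 14)*(-403) = -9*(-403) = 3627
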